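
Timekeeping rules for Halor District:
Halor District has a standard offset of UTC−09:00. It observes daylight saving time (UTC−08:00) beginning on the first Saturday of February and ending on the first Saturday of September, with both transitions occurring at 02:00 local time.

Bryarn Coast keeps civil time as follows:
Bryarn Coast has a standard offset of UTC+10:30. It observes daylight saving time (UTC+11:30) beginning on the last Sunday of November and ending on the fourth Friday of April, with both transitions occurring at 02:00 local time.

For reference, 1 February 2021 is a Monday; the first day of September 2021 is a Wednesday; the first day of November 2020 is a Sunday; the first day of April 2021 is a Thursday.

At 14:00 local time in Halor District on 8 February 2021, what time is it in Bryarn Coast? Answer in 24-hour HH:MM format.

09:30

1 February 2021 is a Monday, so the first Saturday is February 6.
1 September 2021 is a Wednesday, so the first Saturday is September 4.
8 February 2021 lies within the daylight-saving period (6 February – 4 September), so Halor District is on daylight time, UTC−08:00.
14:00 Halor District + 8h = 22:00 UTC.
1 November 2020 is a Sunday, so Sundays fall on 1, 8, 15, 22, 29; the last is November 29.
1 April 2021 is a Thursday, so the first Friday is April 2 and the fourth is April 23.
At the standard offset (UTC+10:30), 22:00 UTC + 10h30m = 08:30 Bryarn Coast standard time (rolling into the next day, 9 February 2021).
The standard-time date in Bryarn Coast, 9 February 2021, lies within the daylight-saving period (29 November 2020 – 23 April 2021), so Bryarn Coast is on daylight time, UTC+11:30.
22:00 UTC + 11h30m = 09:30 Bryarn Coast (rolling into the next day, 9 February 2021).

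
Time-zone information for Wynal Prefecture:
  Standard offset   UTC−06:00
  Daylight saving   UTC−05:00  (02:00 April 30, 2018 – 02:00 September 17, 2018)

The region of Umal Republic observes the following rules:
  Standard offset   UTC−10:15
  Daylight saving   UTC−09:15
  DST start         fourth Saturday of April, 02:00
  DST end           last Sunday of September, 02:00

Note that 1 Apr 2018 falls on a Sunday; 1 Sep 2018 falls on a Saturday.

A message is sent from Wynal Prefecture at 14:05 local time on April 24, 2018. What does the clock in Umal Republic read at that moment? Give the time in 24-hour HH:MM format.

09:50

Daylight saving runs 30 April – 17 September; April 24, 2018 is outside that window, so Wynal Prefecture is on standard time at UTC−06:00.
14:05 Wynal Prefecture + 6h = 20:05 UTC.
1 April 2018 is a Sunday, so the first Saturday is April 7 and the fourth is April 28.
1 September 2018 is a Saturday, so Sundays fall on 2, 9, 16, 23, 30; the last is September 30.
At the standard offset (UTC−10:15), 20:05 UTC − 10h15m = 09:50 Umal Republic standard time.
The standard-time date in Umal Republic, April 24, 2018, does not fall between 28 April and 30 September, so daylight saving is not in effect and Umal Republic is at UTC−10:15.
20:05 UTC − 10h15m = 09:50 Umal Republic.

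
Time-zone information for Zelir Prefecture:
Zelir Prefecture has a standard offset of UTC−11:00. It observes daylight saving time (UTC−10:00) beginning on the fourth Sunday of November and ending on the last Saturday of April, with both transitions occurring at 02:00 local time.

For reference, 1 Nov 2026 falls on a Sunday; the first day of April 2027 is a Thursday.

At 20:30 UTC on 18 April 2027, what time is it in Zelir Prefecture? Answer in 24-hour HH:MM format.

1 November 2026 is a Sunday, so the first Sunday is November 1 and the fourth is November 22.
1 April 2027 is a Thursday, so Saturdays fall on 3, 10, 17, 24; the last is April 24.
At the standard offset (UTC−11:00), 20:30 UTC − 11h = 09:30 Zelir Prefecture standard time.
The standard-time date in Zelir Prefecture, 18 April 2027, falls between 22 November 2026 and 24 April 2027, so daylight saving is in effect and Zelir Prefecture is at UTC−10:00.
20:30 UTC − 10h = 10:30 local.

10:30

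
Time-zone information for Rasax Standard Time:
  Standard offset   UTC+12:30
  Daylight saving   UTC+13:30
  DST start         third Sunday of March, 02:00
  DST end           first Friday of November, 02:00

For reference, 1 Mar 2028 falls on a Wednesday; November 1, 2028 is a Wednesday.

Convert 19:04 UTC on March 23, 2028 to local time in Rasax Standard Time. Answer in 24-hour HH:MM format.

08:34

1 March 2028 is a Wednesday, so the first Sunday is March 5 and the third is March 19.
1 November 2028 is a Wednesday, so the first Friday is November 3.
At the standard offset (UTC+12:30), 19:04 UTC + 12h30m = 07:34 Rasax Standard Time standard time (rolling into the next day, 24 March 2028).
Daylight saving runs 19 March – 3 November; the standard-time date in Rasax Standard Time, March 24, 2028, is inside that window, so Rasax Standard Time is at UTC+13:30.
19:04 UTC + 13h30m = 08:34 local (rolling into the next day, 24 March 2028).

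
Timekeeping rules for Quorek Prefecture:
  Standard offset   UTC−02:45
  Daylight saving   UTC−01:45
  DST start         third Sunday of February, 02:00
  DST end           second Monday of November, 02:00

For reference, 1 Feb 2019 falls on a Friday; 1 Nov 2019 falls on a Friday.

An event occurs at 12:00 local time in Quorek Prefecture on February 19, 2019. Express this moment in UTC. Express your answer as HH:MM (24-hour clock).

13:45

1 February 2019 is a Friday, so the first Sunday is February 3 and the third is February 17.
1 November 2019 is a Friday, so the first Monday is November 4 and the second is November 11.
February 19, 2019 lies within the daylight-saving period (17 February – 11 November), so Quorek Prefecture is on daylight time, UTC−01:45.
12:00 local + 1h45m = 13:45 UTC.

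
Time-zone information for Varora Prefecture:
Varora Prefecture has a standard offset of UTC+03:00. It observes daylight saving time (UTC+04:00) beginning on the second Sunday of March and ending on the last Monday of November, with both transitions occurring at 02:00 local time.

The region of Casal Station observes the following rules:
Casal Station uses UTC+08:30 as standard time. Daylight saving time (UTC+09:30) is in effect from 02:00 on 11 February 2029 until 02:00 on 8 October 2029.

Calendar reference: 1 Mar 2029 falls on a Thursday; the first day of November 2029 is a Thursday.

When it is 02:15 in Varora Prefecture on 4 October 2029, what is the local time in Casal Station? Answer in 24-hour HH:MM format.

1 March 2029 is a Thursday, so the first Sunday is March 4 and the second is March 11.
1 November 2029 is a Thursday, so Mondays fall on 5, 12, 19, 26; the last is November 26.
4 October 2029 falls between 11 March and 26 November, so daylight saving is in effect and Varora Prefecture is at UTC+04:00.
02:15 Varora Prefecture − 4h = 22:15 UTC (rolling into the previous day, 3 October 2029).
At the standard offset (UTC+08:30), 22:15 UTC + 8h30m = 06:45 Casal Station standard time (rolling into the next day, 4 October 2029).
The standard-time date in Casal Station, 4 October 2029, lies within the daylight-saving period (11 February – 8 October), so Casal Station is on daylight time, UTC+09:30.
22:15 UTC + 9h30m = 07:45 Casal Station (rolling into the next day, 4 October 2029).

07:45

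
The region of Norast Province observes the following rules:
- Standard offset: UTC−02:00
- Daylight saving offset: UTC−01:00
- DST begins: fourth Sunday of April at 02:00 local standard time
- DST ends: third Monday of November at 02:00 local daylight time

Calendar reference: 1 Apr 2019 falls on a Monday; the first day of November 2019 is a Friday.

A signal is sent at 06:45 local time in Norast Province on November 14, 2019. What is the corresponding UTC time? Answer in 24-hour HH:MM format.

1 April 2019 is a Monday, so the first Sunday is April 7 and the fourth is April 28.
1 November 2019 is a Friday, so the first Monday is November 4 and the third is November 18.
Daylight saving runs 28 April – 18 November; November 14, 2019 is inside that window, so Norast Province is at UTC−01:00.
06:45 local + 1h = 07:45 UTC.

07:45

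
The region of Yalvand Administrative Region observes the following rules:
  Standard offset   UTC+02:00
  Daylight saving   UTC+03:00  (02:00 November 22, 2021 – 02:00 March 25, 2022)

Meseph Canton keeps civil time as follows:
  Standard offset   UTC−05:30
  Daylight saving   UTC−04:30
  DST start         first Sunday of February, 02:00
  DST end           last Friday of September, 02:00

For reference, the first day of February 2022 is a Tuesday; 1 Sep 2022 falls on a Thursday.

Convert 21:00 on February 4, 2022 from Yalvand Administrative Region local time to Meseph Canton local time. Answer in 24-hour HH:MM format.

February 4, 2022 lies within the daylight-saving period (22 November 2021 – 25 March 2022), so Yalvand Administrative Region is on daylight time, UTC+03:00.
21:00 Yalvand Administrative Region − 3h = 18:00 UTC.
1 February 2022 is a Tuesday, so the first Sunday is February 6.
1 September 2022 is a Thursday, so Fridays fall on 2, 9, 16, 23, 30; the last is September 30.
At the standard offset (UTC−05:30), 18:00 UTC − 5h30m = 12:30 Meseph Canton standard time.
Daylight saving runs 6 February – 30 September; the standard-time date in Meseph Canton, February 4, 2022, is outside that window, so Meseph Canton is on standard time at UTC−05:30.
18:00 UTC − 5h30m = 12:30 Meseph Canton.

12:30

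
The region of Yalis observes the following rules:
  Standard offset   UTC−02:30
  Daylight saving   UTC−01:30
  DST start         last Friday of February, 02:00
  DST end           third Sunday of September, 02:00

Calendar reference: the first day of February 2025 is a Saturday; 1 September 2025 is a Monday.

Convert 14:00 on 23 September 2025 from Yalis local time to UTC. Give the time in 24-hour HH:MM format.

16:30

1 February 2025 is a Saturday, so Fridays fall on 7, 14, 21, 28; the last is February 28.
1 September 2025 is a Monday, so the first Sunday is September 7 and the third is September 21.
Daylight saving runs 28 February – 21 September; 23 September 2025 is outside that window, so Yalis is on standard time at UTC−02:30.
14:00 local + 2h30m = 16:30 UTC.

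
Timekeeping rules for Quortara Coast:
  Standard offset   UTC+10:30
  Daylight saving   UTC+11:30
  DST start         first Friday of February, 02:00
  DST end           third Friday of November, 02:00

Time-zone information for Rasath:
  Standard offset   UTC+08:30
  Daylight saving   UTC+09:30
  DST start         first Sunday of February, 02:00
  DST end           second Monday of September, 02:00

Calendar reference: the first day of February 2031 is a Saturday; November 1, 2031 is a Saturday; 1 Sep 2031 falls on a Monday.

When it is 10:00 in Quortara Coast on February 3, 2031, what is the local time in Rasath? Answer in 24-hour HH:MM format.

1 February 2031 is a Saturday, so the first Friday is February 7.
1 November 2031 is a Saturday, so the first Friday is November 7 and the third is November 21.
February 3, 2031 is outside the daylight-saving period (7 February – 21 November), so Quortara Coast is on standard time, UTC+10:30.
10:00 Quortara Coast − 10h30m = 23:30 UTC (rolling into the previous day, 2 February 2031).
1 February 2031 is a Saturday, so the first Sunday is February 2.
1 September 2031 is a Monday, so the first Monday is September 1 and the second is September 8.
At the standard offset (UTC+08:30), 23:30 UTC + 8h30m = 08:00 Rasath standard time (rolling into the next day, 3 February 2031).
Daylight saving runs 2 February – 8 September; the standard-time date in Rasath, February 3, 2031, is inside that window, so Rasath is at UTC+09:30.
23:30 UTC + 9h30m = 09:00 Rasath (rolling into the next day, 3 February 2031).

09:00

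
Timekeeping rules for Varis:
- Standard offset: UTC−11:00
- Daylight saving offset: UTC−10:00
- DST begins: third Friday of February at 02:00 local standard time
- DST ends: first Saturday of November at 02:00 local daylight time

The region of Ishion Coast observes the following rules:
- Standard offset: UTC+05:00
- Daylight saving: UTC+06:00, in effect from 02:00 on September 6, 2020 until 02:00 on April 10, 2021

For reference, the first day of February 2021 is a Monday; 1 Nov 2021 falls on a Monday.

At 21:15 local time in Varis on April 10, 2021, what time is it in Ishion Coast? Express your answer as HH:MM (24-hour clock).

1 February 2021 is a Monday, so the first Friday is February 5 and the third is February 19.
1 November 2021 is a Monday, so the first Saturday is November 6.
Daylight saving runs 19 February – 6 November; April 10, 2021 is inside that window, so Varis is at UTC−10:00.
21:15 Varis + 10h = 07:15 UTC (rolling into the next day, 11 April 2021).
At the standard offset (UTC+05:00), 07:15 UTC + 5h = 12:15 Ishion Coast standard time.
Daylight saving runs 6 September 2020 – 10 April 2021; the standard-time date in Ishion Coast, April 11, 2021, is outside that window, so Ishion Coast is on standard time at UTC+05:00.
07:15 UTC + 5h = 12:15 Ishion Coast.

12:15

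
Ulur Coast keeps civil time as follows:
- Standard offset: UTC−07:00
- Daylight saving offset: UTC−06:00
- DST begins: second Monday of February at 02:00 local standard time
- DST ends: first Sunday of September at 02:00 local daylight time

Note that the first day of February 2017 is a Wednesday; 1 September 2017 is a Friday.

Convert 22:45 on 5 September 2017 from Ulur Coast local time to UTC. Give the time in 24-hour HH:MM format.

05:45

1 February 2017 is a Wednesday, so the first Monday is February 6 and the second is February 13.
1 September 2017 is a Friday, so the first Sunday is September 3.
Daylight saving runs 13 February – 3 September; 5 September 2017 is outside that window, so Ulur Coast is on standard time at UTC−07:00.
22:45 local + 7h = 05:45 UTC (rolling into the next day, 6 September 2017).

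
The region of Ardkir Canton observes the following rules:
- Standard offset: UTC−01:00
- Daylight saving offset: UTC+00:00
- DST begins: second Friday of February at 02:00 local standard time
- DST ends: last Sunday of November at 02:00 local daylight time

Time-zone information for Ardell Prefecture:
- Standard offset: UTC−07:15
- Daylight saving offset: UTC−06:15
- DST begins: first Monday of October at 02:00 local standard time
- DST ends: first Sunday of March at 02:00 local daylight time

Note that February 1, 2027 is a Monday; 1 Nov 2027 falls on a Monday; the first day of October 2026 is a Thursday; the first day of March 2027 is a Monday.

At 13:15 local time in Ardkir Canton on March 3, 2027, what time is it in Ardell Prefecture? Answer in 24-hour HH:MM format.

07:00

1 February 2027 is a Monday, so the first Friday is February 5 and the second is February 12.
1 November 2027 is a Monday, so Sundays fall on 7, 14, 21, 28; the last is November 28.
March 3, 2027 falls between 12 February and 28 November, so daylight saving is in effect and Ardkir Canton is at UTC+00:00.
13:15 Ardkir Canton − 0h = 13:15 UTC.
1 October 2026 is a Thursday, so the first Monday is October 5.
1 March 2027 is a Monday, so the first Sunday is March 7.
At the standard offset (UTC−07:15), 13:15 UTC − 7h15m = 06:00 Ardell Prefecture standard time.
Daylight saving runs 5 October 2026 – 7 March 2027; the standard-time date in Ardell Prefecture, March 3, 2027, is inside that window, so Ardell Prefecture is at UTC−06:15.
13:15 UTC − 6h15m = 07:00 Ardell Prefecture.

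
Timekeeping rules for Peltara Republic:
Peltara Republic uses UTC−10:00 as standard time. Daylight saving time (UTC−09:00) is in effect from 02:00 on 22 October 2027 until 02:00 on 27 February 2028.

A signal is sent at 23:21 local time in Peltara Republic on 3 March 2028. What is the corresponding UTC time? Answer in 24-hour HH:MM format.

09:21

3 March 2028 is outside the daylight-saving period (22 October 2027 – 27 February 2028), so Peltara Republic is on standard time, UTC−10:00.
23:21 local + 10h = 09:21 UTC (rolling into the next day, 4 March 2028).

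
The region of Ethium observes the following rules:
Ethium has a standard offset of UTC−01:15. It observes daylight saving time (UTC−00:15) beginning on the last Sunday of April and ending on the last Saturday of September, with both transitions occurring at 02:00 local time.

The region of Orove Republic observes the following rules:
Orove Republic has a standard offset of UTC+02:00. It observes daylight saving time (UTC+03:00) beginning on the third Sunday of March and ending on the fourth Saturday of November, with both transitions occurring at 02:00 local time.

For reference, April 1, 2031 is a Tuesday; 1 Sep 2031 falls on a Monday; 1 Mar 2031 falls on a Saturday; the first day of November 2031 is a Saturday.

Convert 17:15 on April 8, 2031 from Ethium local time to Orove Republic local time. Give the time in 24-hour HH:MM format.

1 April 2031 is a Tuesday, so Sundays fall on 6, 13, 20, 27; the last is April 27.
1 September 2031 is a Monday, so Saturdays fall on 6, 13, 20, 27; the last is September 27.
Daylight saving runs 27 April – 27 September; April 8, 2031 is outside that window, so Ethium is on standard time at UTC−01:15.
17:15 Ethium + 1h15m = 18:30 UTC.
1 March 2031 is a Saturday, so the first Sunday is March 2 and the third is March 16.
1 November 2031 is a Saturday, so the first Saturday is November 1 and the fourth is November 22.
At the standard offset (UTC+02:00), 18:30 UTC + 2h = 20:30 Orove Republic standard time.
The standard-time date in Orove Republic, April 8, 2031, lies within the daylight-saving period (16 March – 22 November), so Orove Republic is on daylight time, UTC+03:00.
18:30 UTC + 3h = 21:30 Orove Republic.

21:30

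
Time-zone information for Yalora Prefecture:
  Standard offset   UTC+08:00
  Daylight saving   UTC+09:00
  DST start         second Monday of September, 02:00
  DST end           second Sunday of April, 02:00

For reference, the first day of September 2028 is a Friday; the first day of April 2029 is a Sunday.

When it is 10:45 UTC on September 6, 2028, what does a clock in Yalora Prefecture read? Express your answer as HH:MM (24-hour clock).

18:45

1 September 2028 is a Friday, so the first Monday is September 4 and the second is September 11.
1 April 2029 is a Sunday, so the first Sunday is April 1 and the second is April 8.
At the standard offset (UTC+08:00), 10:45 UTC + 8h = 18:45 Yalora Prefecture standard time.
The standard-time date in Yalora Prefecture, September 6, 2028, does not fall between 11 September 2028 and 8 April 2029, so daylight saving is not in effect and Yalora Prefecture is at UTC+08:00.
10:45 UTC + 8h = 18:45 local.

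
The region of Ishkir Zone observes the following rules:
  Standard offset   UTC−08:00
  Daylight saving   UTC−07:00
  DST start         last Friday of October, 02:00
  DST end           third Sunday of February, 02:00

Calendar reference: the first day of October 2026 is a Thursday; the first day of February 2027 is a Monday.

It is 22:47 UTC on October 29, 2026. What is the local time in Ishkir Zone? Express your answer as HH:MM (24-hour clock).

1 October 2026 is a Thursday, so Fridays fall on 2, 9, 16, 23, 30; the last is October 30.
1 February 2027 is a Monday, so the first Sunday is February 7 and the third is February 21.
At the standard offset (UTC−08:00), 22:47 UTC − 8h = 14:47 Ishkir Zone standard time.
Daylight saving runs 30 October 2026 – 21 February 2027; the standard-time date in Ishkir Zone, October 29, 2026, is outside that window, so Ishkir Zone is on standard time at UTC−08:00.
22:47 UTC − 8h = 14:47 local.

14:47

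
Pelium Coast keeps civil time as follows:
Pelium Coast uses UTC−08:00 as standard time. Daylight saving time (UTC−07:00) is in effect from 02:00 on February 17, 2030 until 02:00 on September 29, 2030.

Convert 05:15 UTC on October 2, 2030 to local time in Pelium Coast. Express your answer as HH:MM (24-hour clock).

21:15

At the standard offset (UTC−08:00), 05:15 UTC − 8h = 21:15 Pelium Coast standard time (rolling into the previous day, 1 October 2030).
Daylight saving runs 17 February – 29 September; the standard-time date in Pelium Coast, October 1, 2030, is outside that window, so Pelium Coast is on standard time at UTC−08:00.
05:15 UTC − 8h = 21:15 local (rolling into the previous day, 1 October 2030).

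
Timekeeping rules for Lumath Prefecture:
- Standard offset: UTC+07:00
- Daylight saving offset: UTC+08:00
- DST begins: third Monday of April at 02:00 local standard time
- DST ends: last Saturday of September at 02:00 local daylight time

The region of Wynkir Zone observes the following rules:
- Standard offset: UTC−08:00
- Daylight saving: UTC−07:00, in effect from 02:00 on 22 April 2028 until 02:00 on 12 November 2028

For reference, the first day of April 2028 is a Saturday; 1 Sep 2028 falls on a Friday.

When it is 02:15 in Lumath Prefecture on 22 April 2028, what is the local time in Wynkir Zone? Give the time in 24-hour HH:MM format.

10:15

1 April 2028 is a Saturday, so the first Monday is April 3 and the third is April 17.
1 September 2028 is a Friday, so Saturdays fall on 2, 9, 16, 23, 30; the last is September 30.
Daylight saving runs 17 April – 30 September; 22 April 2028 is inside that window, so Lumath Prefecture is at UTC+08:00.
02:15 Lumath Prefecture − 8h = 18:15 UTC (rolling into the previous day, 21 April 2028).
At the standard offset (UTC−08:00), 18:15 UTC − 8h = 10:15 Wynkir Zone standard time.
The standard-time date in Wynkir Zone, 21 April 2028, is outside the daylight-saving period (22 April – 12 November), so Wynkir Zone is on standard time, UTC−08:00.
18:15 UTC − 8h = 10:15 Wynkir Zone.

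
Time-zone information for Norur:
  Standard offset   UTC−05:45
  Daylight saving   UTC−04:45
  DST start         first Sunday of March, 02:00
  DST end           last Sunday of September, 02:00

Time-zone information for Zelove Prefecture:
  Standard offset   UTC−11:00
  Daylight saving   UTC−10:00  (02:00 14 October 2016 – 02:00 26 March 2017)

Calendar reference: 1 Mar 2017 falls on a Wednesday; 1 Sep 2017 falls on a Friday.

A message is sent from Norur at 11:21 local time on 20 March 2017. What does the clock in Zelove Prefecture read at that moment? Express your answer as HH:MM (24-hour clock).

06:06

1 March 2017 is a Wednesday, so the first Sunday is March 5.
1 September 2017 is a Friday, so Sundays fall on 3, 10, 17, 24; the last is September 24.
20 March 2017 lies within the daylight-saving period (5 March – 24 September), so Norur is on daylight time, UTC−04:45.
11:21 Norur + 4h45m = 16:06 UTC.
At the standard offset (UTC−11:00), 16:06 UTC − 11h = 05:06 Zelove Prefecture standard time.
The standard-time date in Zelove Prefecture, 20 March 2017, falls between 14 October 2016 and 26 March 2017, so daylight saving is in effect and Zelove Prefecture is at UTC−10:00.
16:06 UTC − 10h = 06:06 Zelove Prefecture.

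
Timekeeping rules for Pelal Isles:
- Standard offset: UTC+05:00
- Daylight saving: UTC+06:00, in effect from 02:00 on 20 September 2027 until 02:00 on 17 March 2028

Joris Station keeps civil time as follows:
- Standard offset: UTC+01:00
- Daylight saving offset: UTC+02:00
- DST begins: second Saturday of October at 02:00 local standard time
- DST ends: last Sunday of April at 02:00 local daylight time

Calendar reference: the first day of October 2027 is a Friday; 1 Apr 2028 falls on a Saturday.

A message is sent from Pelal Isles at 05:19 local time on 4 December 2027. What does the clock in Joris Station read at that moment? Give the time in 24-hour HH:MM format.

4 December 2027 lies within the daylight-saving period (20 September 2027 – 17 March 2028), so Pelal Isles is on daylight time, UTC+06:00.
05:19 Pelal Isles − 6h = 23:19 UTC (rolling into the previous day, 3 December 2027).
1 October 2027 is a Friday, so the first Saturday is October 2 and the second is October 9.
1 April 2028 is a Saturday, so Sundays fall on 2, 9, 16, 23, 30; the last is April 30.
At the standard offset (UTC+01:00), 23:19 UTC + 1h = 00:19 Joris Station standard time (rolling into the next day, 4 December 2027).
The standard-time date in Joris Station, 4 December 2027, falls between 9 October 2027 and 30 April 2028, so daylight saving is in effect and Joris Station is at UTC+02:00.
23:19 UTC + 2h = 01:19 Joris Station (rolling into the next day, 4 December 2027).

01:19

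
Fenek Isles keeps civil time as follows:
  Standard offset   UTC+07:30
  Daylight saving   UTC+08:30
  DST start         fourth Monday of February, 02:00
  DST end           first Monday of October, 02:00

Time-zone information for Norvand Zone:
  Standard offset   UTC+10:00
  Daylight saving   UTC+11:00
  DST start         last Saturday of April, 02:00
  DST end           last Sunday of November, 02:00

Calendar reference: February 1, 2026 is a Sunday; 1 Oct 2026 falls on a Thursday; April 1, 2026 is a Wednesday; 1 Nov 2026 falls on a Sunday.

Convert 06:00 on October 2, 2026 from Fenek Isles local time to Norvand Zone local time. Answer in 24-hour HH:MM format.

08:30

1 February 2026 is a Sunday, so the first Monday is February 2 and the fourth is February 23.
1 October 2026 is a Thursday, so the first Monday is October 5.
October 2, 2026 falls between 23 February and 5 October, so daylight saving is in effect and Fenek Isles is at UTC+08:30.
06:00 Fenek Isles − 8h30m = 21:30 UTC (rolling into the previous day, 1 October 2026).
1 April 2026 is a Wednesday, so Saturdays fall on 4, 11, 18, 25; the last is April 25.
1 November 2026 is a Sunday, so Sundays fall on 1, 8, 15, 22, 29; the last is November 29.
At the standard offset (UTC+10:00), 21:30 UTC + 10h = 07:30 Norvand Zone standard time (rolling into the next day, 2 October 2026).
Daylight saving runs 25 April – 29 November; the standard-time date in Norvand Zone, October 2, 2026, is inside that window, so Norvand Zone is at UTC+11:00.
21:30 UTC + 11h = 08:30 Norvand Zone (rolling into the next day, 2 October 2026).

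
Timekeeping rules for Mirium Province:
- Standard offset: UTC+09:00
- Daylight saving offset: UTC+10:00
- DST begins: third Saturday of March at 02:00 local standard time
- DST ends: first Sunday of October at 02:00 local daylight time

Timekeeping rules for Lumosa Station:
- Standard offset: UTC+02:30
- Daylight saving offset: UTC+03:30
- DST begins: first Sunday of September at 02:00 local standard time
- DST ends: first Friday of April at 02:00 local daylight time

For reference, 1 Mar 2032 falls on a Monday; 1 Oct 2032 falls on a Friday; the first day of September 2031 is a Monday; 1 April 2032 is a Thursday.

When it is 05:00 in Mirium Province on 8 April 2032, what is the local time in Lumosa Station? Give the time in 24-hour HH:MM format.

21:30

1 March 2032 is a Monday, so the first Saturday is March 6 and the third is March 20.
1 October 2032 is a Friday, so the first Sunday is October 3.
8 April 2032 lies within the daylight-saving period (20 March – 3 October), so Mirium Province is on daylight time, UTC+10:00.
05:00 Mirium Province − 10h = 19:00 UTC (rolling into the previous day, 7 April 2032).
1 September 2031 is a Monday, so the first Sunday is September 7.
1 April 2032 is a Thursday, so the first Friday is April 2.
At the standard offset (UTC+02:30), 19:00 UTC + 2h30m = 21:30 Lumosa Station standard time.
The standard-time date in Lumosa Station, 7 April 2032, is outside the daylight-saving period (7 September 2031 – 2 April 2032), so Lumosa Station is on standard time, UTC+02:30.
19:00 UTC + 2h30m = 21:30 Lumosa Station.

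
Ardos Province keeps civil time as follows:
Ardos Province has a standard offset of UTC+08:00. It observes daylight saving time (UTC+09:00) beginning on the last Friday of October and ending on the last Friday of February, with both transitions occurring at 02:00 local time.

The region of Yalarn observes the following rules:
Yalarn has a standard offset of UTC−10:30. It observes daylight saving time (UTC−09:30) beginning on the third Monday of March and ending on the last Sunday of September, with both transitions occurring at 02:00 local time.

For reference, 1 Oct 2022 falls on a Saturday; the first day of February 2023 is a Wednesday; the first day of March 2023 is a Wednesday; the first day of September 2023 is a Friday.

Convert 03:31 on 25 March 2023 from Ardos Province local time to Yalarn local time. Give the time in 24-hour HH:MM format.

10:01

1 October 2022 is a Saturday, so Fridays fall on 7, 14, 21, 28; the last is October 28.
1 February 2023 is a Wednesday, so Fridays fall on 3, 10, 17, 24; the last is February 24.
Daylight saving runs 28 October 2022 – 24 February 2023; 25 March 2023 is outside that window, so Ardos Province is on standard time at UTC+08:00.
03:31 Ardos Province − 8h = 19:31 UTC (rolling into the previous day, 24 March 2023).
1 March 2023 is a Wednesday, so the first Monday is March 6 and the third is March 20.
1 September 2023 is a Friday, so Sundays fall on 3, 10, 17, 24; the last is September 24.
At the standard offset (UTC−10:30), 19:31 UTC − 10h30m = 09:01 Yalarn standard time.
Daylight saving runs 20 March – 24 September; the standard-time date in Yalarn, 24 March 2023, is inside that window, so Yalarn is at UTC−09:30.
19:31 UTC − 9h30m = 10:01 Yalarn.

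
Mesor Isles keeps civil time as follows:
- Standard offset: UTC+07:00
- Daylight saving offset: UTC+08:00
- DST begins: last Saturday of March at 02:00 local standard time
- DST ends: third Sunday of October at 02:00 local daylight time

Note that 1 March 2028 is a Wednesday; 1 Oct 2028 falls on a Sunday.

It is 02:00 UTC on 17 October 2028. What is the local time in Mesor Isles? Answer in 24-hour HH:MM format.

09:00

1 March 2028 is a Wednesday, so Saturdays fall on 4, 11, 18, 25; the last is March 25.
1 October 2028 is a Sunday, so the first Sunday is October 1 and the third is October 15.
At the standard offset (UTC+07:00), 02:00 UTC + 7h = 09:00 Mesor Isles standard time.
Daylight saving runs 25 March – 15 October; the standard-time date in Mesor Isles, 17 October 2028, is outside that window, so Mesor Isles is on standard time at UTC+07:00.
02:00 UTC + 7h = 09:00 local.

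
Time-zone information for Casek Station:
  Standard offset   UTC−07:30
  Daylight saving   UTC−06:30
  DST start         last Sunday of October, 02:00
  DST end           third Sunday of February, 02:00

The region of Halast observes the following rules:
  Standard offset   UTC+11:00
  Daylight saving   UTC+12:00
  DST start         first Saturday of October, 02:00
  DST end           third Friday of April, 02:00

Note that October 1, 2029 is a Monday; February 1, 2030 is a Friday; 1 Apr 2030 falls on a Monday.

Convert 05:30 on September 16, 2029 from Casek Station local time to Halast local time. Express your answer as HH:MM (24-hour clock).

1 October 2029 is a Monday, so Sundays fall on 7, 14, 21, 28; the last is October 28.
1 February 2030 is a Friday, so the first Sunday is February 3 and the third is February 17.
Daylight saving runs 28 October 2029 – 17 February 2030; September 16, 2029 is outside that window, so Casek Station is on standard time at UTC−07:30.
05:30 Casek Station + 7h30m = 13:00 UTC.
1 October 2029 is a Monday, so the first Saturday is October 6.
1 April 2030 is a Monday, so the first Friday is April 5 and the third is April 19.
At the standard offset (UTC+11:00), 13:00 UTC + 11h = 00:00 Halast standard time (rolling into the next day, 17 September 2029).
The standard-time date in Halast, September 17, 2029, is outside the daylight-saving period (6 October 2029 – 19 April 2030), so Halast is on standard time, UTC+11:00.
13:00 UTC + 11h = 00:00 Halast (rolling into the next day, 17 September 2029).

00:00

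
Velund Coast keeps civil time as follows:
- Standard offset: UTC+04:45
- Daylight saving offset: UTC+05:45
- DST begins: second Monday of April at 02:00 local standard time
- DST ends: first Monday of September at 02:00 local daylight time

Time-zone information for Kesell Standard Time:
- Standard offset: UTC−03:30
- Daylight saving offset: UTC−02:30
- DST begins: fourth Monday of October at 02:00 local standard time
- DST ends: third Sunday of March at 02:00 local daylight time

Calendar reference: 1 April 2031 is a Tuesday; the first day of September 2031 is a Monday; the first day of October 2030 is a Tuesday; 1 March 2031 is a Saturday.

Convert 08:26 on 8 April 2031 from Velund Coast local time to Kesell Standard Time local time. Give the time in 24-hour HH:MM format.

1 April 2031 is a Tuesday, so the first Monday is April 7 and the second is April 14.
1 September 2031 is a Monday, so the first Monday is September 1.
8 April 2031 is outside the daylight-saving period (14 April – 1 September), so Velund Coast is on standard time, UTC+04:45.
08:26 Velund Coast − 4h45m = 03:41 UTC.
1 October 2030 is a Tuesday, so the first Monday is October 7 and the fourth is October 28.
1 March 2031 is a Saturday, so the first Sunday is March 2 and the third is March 16.
At the standard offset (UTC−03:30), 03:41 UTC − 3h30m = 00:11 Kesell Standard Time standard time.
The standard-time date in Kesell Standard Time, 8 April 2031, is outside the daylight-saving period (28 October 2030 – 16 March 2031), so Kesell Standard Time is on standard time, UTC−03:30.
03:41 UTC − 3h30m = 00:11 Kesell Standard Time.

00:11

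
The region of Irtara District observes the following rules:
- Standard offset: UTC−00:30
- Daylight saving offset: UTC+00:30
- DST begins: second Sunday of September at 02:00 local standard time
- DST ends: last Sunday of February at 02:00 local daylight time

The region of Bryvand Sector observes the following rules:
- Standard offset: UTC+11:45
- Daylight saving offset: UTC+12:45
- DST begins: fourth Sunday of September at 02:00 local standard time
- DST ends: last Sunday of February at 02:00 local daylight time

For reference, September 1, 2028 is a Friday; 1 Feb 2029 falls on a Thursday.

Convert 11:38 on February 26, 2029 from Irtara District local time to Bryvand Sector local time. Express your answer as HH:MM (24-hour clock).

1 September 2028 is a Friday, so the first Sunday is September 3 and the second is September 10.
1 February 2029 is a Thursday, so Sundays fall on 4, 11, 18, 25; the last is February 25.
February 26, 2029 is outside the daylight-saving period (10 September 2028 – 25 February 2029), so Irtara District is on standard time, UTC−00:30.
11:38 Irtara District + 0h30m = 12:08 UTC.
1 September 2028 is a Friday, so the first Sunday is September 3 and the fourth is September 24.
1 February 2029 is a Thursday, so Sundays fall on 4, 11, 18, 25; the last is February 25.
At the standard offset (UTC+11:45), 12:08 UTC + 11h45m = 23:53 Bryvand Sector standard time.
The standard-time date in Bryvand Sector, February 26, 2029, does not fall between 24 September 2028 and 25 February 2029, so daylight saving is not in effect and Bryvand Sector is at UTC+11:45.
12:08 UTC + 11h45m = 23:53 Bryvand Sector.

23:53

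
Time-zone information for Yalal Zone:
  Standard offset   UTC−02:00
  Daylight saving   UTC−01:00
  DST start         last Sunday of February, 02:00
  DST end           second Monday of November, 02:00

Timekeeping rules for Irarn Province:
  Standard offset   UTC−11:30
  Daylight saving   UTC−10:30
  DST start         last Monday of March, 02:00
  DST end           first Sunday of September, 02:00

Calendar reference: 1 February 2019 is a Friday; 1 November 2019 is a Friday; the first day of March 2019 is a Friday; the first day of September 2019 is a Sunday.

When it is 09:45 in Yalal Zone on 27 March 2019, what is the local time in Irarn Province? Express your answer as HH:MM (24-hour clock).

1 February 2019 is a Friday, so Sundays fall on 3, 10, 17, 24; the last is February 24.
1 November 2019 is a Friday, so the first Monday is November 4 and the second is November 11.
27 March 2019 lies within the daylight-saving period (24 February – 11 November), so Yalal Zone is on daylight time, UTC−01:00.
09:45 Yalal Zone + 1h = 10:45 UTC.
1 March 2019 is a Friday, so Mondays fall on 4, 11, 18, 25; the last is March 25.
1 September 2019 is a Sunday, so the first Sunday is September 1.
At the standard offset (UTC−11:30), 10:45 UTC − 11h30m = 23:15 Irarn Province standard time (rolling into the previous day, 26 March 2019).
The standard-time date in Irarn Province, 26 March 2019, lies within the daylight-saving period (25 March – 1 September), so Irarn Province is on daylight time, UTC−10:30.
10:45 UTC − 10h30m = 00:15 Irarn Province.

00:15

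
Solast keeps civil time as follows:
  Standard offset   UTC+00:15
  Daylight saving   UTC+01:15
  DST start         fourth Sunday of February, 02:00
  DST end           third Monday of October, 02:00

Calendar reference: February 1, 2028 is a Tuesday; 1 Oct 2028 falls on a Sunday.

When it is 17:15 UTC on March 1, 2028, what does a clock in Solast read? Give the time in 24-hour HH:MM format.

1 February 2028 is a Tuesday, so the first Sunday is February 6 and the fourth is February 27.
1 October 2028 is a Sunday, so the first Monday is October 2 and the third is October 16.
At the standard offset (UTC+00:15), 17:15 UTC + 0h15m = 17:30 Solast standard time.
The standard-time date in Solast, March 1, 2028, lies within the daylight-saving period (27 February – 16 October), so Solast is on daylight time, UTC+01:15.
17:15 UTC + 1h15m = 18:30 local.

18:30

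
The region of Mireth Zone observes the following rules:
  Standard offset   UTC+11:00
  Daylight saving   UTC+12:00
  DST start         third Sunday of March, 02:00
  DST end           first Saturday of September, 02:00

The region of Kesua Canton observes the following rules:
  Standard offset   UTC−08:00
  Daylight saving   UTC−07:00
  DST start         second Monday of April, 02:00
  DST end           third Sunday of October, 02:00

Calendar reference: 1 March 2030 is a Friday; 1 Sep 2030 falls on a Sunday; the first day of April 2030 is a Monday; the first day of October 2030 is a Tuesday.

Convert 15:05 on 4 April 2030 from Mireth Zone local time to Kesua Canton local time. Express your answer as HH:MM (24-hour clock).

19:05

1 March 2030 is a Friday, so the first Sunday is March 3 and the third is March 17.
1 September 2030 is a Sunday, so the first Saturday is September 7.
Daylight saving runs 17 March – 7 September; 4 April 2030 is inside that window, so Mireth Zone is at UTC+12:00.
15:05 Mireth Zone − 12h = 03:05 UTC.
1 April 2030 is a Monday, so the first Monday is April 1 and the second is April 8.
1 October 2030 is a Tuesday, so the first Sunday is October 6 and the third is October 20.
At the standard offset (UTC−08:00), 03:05 UTC − 8h = 19:05 Kesua Canton standard time (rolling into the previous day, 3 April 2030).
Daylight saving runs 8 April – 20 October; the standard-time date in Kesua Canton, 3 April 2030, is outside that window, so Kesua Canton is on standard time at UTC−08:00.
03:05 UTC − 8h = 19:05 Kesua Canton (rolling into the previous day, 3 April 2030).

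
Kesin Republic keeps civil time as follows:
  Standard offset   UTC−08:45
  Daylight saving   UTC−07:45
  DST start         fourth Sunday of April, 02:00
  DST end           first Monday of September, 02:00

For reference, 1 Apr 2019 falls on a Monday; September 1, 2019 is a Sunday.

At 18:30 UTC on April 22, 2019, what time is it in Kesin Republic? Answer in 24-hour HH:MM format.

1 April 2019 is a Monday, so the first Sunday is April 7 and the fourth is April 28.
1 September 2019 is a Sunday, so the first Monday is September 2.
At the standard offset (UTC−08:45), 18:30 UTC − 8h45m = 09:45 Kesin Republic standard time.
Daylight saving runs 28 April – 2 September; the standard-time date in Kesin Republic, April 22, 2019, is outside that window, so Kesin Republic is on standard time at UTC−08:45.
18:30 UTC − 8h45m = 09:45 local.

09:45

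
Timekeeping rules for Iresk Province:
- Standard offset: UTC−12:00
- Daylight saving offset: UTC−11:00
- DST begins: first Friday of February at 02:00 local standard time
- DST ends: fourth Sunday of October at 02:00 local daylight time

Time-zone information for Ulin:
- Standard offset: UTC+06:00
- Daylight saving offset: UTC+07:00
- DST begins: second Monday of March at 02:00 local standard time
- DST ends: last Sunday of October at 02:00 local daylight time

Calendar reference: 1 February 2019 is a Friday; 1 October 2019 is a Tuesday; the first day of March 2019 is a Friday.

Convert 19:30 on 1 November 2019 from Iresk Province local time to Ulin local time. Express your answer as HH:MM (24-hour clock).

1 February 2019 is a Friday, so the first Friday is February 1.
1 October 2019 is a Tuesday, so the first Sunday is October 6 and the fourth is October 27.
Daylight saving runs 1 February – 27 October; 1 November 2019 is outside that window, so Iresk Province is on standard time at UTC−12:00.
19:30 Iresk Province + 12h = 07:30 UTC (rolling into the next day, 2 November 2019).
1 March 2019 is a Friday, so the first Monday is March 4 and the second is March 11.
1 October 2019 is a Tuesday, so Sundays fall on 6, 13, 20, 27; the last is October 27.
At the standard offset (UTC+06:00), 07:30 UTC + 6h = 13:30 Ulin standard time.
The standard-time date in Ulin, 2 November 2019, does not fall between 11 March and 27 October, so daylight saving is not in effect and Ulin is at UTC+06:00.
07:30 UTC + 6h = 13:30 Ulin.

13:30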